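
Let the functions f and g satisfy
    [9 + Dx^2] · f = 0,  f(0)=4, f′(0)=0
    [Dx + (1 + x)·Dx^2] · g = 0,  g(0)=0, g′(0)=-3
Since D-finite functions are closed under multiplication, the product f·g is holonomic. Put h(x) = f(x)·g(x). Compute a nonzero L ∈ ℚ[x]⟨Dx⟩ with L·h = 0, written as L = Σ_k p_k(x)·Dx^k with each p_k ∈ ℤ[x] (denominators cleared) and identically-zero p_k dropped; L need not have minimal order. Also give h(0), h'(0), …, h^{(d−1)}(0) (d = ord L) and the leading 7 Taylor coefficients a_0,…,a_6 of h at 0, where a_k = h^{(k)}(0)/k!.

L = (2493 + 10854·x + 17091·x^2 + 11664·x^3 + 2916·x^4) + (612 + 1908·x + 1944·x^2 + 648·x^3)·Dx + (592 + 2484·x + 3834·x^2 + 2592·x^3 + 648·x^4)·Dx^2 + (68 + 212·x + 216·x^2 + 72·x^3)·Dx^3 + (35 + 142·x + 215·x^2 + 144·x^3 + 36·x^4)·Dx^4  (order 4).
h: a_k = 0, -12, 6, 50, -24, -249/10, 35/4, …
ICs: h(0) = 0, h′(0) = -12, h′′(0) = 12, h′′′(0) = 300.

f: a_k = 4, 0, -18, 0, 27/2, 0, -81/20, …
g: a_k = 0, -3, 3/2, -1, 3/4, -3/5, 1/2, …
Product ⇒ symmetric product L₀, ord ≤ 4.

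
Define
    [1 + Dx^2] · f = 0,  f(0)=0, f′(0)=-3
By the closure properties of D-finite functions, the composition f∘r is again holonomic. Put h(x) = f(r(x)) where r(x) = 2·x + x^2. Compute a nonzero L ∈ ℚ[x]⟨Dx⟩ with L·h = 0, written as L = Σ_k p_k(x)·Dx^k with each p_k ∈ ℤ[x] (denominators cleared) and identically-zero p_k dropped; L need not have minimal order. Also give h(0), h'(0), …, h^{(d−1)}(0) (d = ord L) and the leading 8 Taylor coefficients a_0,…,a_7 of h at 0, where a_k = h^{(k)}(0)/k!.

f: a_k = 0, -3, 0, 1/2, 0, -1/40, 0, 1/1680, …
Change of var in L_f (x↦r) gives L₀.
L = (4 + 12·x + 12·x^2 + 4·x^3) - Dx + (1 + x)·Dx^2  (order 2).
h: a_k = 0, -6, -3, 4, 6, 11/5, -3/2, -202/105, …
ICs: h(0) = 0, h′(0) = -6.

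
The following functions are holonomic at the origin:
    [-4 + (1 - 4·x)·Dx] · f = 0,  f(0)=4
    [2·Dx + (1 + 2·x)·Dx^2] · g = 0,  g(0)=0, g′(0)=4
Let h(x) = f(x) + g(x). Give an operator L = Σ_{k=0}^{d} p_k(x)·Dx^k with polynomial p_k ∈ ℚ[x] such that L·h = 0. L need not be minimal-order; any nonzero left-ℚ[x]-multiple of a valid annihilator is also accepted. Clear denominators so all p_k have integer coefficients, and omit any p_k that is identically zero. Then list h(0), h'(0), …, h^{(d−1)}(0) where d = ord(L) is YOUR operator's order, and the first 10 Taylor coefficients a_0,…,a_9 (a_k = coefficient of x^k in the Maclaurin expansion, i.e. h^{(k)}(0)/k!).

f: a_k = 4, 16, 64, 256, 1024, 4096, 16384, 65536, 262144, 1048576, …
g: a_k = 0, 4, -4, 16/3, -8, 64/5, -64/3, 256/7, -64, 1024/9, …
Sum ⇒ L₀ = lclm(L_f,L_g) in ℚ(x)⟨Dx⟩.
L = (128 + 64·x)·Dx + (44 + 224·x + 128·x^2)·Dx^2 + (-5 + 6·x + 48·x^2 + 32·x^3)·Dx^3  (order 3).
h: a_k = 4, 20, 60, 784/3, 1016, 20544/5, 49088/3, 459008/7, 262080, 9438208/9, …
ICs: h(0) = 4, h′(0) = 20, h′′(0) = 120.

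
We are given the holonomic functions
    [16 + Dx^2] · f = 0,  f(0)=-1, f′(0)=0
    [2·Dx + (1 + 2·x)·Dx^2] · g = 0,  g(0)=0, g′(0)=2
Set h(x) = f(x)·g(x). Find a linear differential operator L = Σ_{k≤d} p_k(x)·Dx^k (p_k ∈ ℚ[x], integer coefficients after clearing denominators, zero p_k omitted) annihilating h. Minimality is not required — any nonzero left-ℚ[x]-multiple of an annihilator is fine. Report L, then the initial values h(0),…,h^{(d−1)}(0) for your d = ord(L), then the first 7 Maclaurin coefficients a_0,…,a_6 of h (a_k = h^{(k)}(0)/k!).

L = (2688 + 27648·x + 93184·x^2 + 131072·x^3 + 65536·x^4) + (896 + 5888·x + 12288·x^2 + 8192·x^3)·Dx + (408 + 3712·x + 11904·x^2 + 16384·x^3 + 8192·x^4)·Dx^2 + (56 + 368·x + 768·x^2 + 512·x^3)·Dx^3 + (15 + 124·x + 380·x^2 + 512·x^3 + 256·x^4)·Dx^4  (order 4).
h: a_k = 0, -2, 2, 40/3, -12, -32/5, 0, …
ICs: h(0) = 0, h′(0) = -2, h′′(0) = 4, h′′′(0) = 80.

f: a_k = -1, 0, 8, 0, -32/3, 0, 256/45, …
g: a_k = 0, 2, -2, 8/3, -4, 32/5, -32/3, …
Sym-product of L_f,L_g gives L₀ (≤ ord 4).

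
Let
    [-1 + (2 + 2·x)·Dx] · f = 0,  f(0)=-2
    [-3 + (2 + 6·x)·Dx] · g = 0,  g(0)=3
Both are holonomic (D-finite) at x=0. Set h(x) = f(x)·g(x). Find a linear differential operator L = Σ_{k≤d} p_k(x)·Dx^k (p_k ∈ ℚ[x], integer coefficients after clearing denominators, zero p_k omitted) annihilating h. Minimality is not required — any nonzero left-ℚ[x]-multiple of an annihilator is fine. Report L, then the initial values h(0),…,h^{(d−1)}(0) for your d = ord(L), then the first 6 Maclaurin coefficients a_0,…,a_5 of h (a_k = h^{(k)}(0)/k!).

L = (-2 - 3·x) + (1 + 4·x + 3·x^2)·Dx  (order 1).
h: a_k = -6, -12, 3, -6, 51/4, -57/2, …
ICs: h(0) = -6.

f: a_k = -2, -1, 1/4, -1/8, 5/64, -7/128, …
g: a_k = 3, 9/2, -27/8, 81/16, -1215/128, 5103/256, …
f·g: L₀ = L_f ⊗_s L_g, ord ≤ 1·1.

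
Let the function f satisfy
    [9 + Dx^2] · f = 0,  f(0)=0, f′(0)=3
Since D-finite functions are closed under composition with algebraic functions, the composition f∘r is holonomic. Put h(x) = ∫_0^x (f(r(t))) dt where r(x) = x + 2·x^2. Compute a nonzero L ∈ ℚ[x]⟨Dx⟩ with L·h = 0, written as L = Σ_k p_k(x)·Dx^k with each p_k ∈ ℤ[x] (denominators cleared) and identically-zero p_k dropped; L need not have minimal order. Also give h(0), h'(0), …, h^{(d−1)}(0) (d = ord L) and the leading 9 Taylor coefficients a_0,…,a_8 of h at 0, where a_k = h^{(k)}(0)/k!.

f: a_k = 0, 3, 0, -9/2, 0, 81/40, 0, -243/560, 0, …
L₀ from L_f via x↦r, Dx↦r'^{-1}Dx.
h=∫h₀ ⇒ L = L₀·Dx.
L = (9 + 108·x + 432·x^2 + 576·x^3)·Dx - 4·Dx^2 + (1 + 4·x)·Dx^3  (order 3).
h: a_k = 0, 0, 3/2, 2, -9/8, -27/5, -693/80, -9/4, 45117/4480, …
ICs: h(0) = 0, h′(0) = 0, h′′(0) = 3.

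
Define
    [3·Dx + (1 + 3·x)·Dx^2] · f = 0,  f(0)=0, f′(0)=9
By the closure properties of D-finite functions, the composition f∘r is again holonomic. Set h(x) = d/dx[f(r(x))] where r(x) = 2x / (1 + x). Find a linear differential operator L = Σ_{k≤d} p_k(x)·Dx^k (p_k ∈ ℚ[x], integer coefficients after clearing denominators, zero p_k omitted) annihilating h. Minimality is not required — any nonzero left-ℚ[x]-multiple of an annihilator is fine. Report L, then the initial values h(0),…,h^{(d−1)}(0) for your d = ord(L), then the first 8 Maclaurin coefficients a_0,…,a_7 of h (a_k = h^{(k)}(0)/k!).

L = (8 + 14·x) + (1 + 8·x + 7·x^2)·Dx  (order 1).
h: a_k = 18, -144, 1026, -7200, 50418, -352944, 2470626, -17294400, …
ICs: h(0) = 18.

f: a_k = 0, 9, -27/2, 27, -243/4, 729/5, -729/2, 6561/7, …
f∘r: x↦r, Dx↦Dx/r' in L_f ⇒ L₀.
h₀' ⇒ L via d/dx closure of L₀.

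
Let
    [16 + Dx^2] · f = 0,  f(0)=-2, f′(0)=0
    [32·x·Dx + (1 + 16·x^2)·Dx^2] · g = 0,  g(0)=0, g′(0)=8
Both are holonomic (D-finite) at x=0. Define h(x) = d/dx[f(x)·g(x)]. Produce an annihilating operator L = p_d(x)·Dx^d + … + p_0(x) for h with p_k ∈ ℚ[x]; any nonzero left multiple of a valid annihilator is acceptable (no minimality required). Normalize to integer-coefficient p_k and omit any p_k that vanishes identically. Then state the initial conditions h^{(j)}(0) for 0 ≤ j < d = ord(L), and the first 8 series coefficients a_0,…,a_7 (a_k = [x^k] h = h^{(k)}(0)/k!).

f: a_k = -2, 0, 16, 0, -64/3, 0, 512/45, 0, …
g: a_k = 0, 8, 0, -128/3, 0, 2048/5, 0, -32768/7, …
h₀=f·g: eliminate ⇒ L₀, order ≤ 2·2.
Derive L from L₀ (diff closure).
L = (14080 + 602112·x^2 + 15106048·x^4 + 50331648·x^6 + 100663296·x^8 + 268435456·x^10 + 2147483648·x^12) + (8704·x + 581632·x^3 + 9175040·x^5 + 41943040·x^7 + 167772160·x^9 + 536870912·x^11)·Dx + (960 + 43520·x^2 + 1093632·x^4 + 4849664·x^6 + 16777216·x^8 + 67108864·x^10 + 268435456·x^12)·Dx^2 + (544·x + 36352·x^3 + 573440·x^5 + 2621440·x^7 + 10485760·x^9 + 33554432·x^11)·Dx^3 + (5 + 368·x^2 + 9344·x^4 + 106496·x^6 + 655360·x^8 + 3145728·x^10 + 8388608·x^12)·Dx^4  (order 4).
h: a_k = -16, 0, 640, 0, -25088/3, 0, 5328896/45, 0, …
ICs: h(0) = -16, h′(0) = 0, h′′(0) = 1280, h′′′(0) = 0.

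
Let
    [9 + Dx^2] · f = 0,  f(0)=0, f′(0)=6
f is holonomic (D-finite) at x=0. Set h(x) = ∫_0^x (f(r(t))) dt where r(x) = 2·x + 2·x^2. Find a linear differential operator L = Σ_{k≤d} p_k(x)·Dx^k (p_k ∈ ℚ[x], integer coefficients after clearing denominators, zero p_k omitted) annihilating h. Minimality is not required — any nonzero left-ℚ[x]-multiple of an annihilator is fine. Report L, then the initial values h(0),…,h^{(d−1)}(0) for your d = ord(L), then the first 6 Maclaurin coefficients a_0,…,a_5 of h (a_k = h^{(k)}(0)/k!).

L = (36 + 216·x + 432·x^2 + 288·x^3)·Dx - 2·Dx^2 + (1 + 2·x)·Dx^3  (order 3).
h: a_k = 0, 0, 6, 4, -18, -216/5, …
ICs: h(0) = 0, h′(0) = 0, h′′(0) = 12.

f: a_k = 0, 6, 0, -9, 0, 81/20, …
h₀=f(r): pull back L_f along r ⇒ L₀.
∫: right-multiply L₀ by Dx.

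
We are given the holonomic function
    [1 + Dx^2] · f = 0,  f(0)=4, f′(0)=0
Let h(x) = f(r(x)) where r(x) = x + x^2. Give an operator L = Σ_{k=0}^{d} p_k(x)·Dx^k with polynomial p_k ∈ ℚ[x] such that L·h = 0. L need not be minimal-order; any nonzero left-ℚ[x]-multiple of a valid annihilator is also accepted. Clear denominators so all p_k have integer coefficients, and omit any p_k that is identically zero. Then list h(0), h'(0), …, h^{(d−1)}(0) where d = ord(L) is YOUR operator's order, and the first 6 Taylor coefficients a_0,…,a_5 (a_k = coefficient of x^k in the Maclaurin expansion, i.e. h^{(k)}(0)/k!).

L = (1 + 6·x + 12·x^2 + 8·x^3) - 2·Dx + (1 + 2·x)·Dx^2  (order 2).
h: a_k = 4, 0, -2, -4, -11/6, 2/3, …
ICs: h(0) = 4, h′(0) = 0.

f: a_k = 4, 0, -2, 0, 1/6, 0, …
Substitute x→r, Dx→(1/r')Dx; clear ⇒ L₀.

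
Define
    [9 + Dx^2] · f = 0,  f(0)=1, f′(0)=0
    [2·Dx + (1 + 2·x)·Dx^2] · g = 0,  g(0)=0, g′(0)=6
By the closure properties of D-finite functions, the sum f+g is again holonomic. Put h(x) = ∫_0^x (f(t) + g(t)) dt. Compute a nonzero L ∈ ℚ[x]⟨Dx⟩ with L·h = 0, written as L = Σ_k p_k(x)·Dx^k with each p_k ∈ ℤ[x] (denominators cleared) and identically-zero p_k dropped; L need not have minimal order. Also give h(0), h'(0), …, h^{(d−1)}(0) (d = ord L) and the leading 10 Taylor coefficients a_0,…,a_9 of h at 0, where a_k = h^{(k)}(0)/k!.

f: a_k = 1, 0, -9/2, 0, 27/8, 0, -81/80, 0, 729/4480, 0, …
g: a_k = 0, 6, -6, 8, -12, 96/5, -32, 384/7, -96, 512/3, …
Weyl lclm of L_f,L_g ⇒ L₀ (ord ≤ 4).
h=∫₀ˣh₀: take L = L₀·Dx.
L = (594 + 648·x + 648·x^2)·Dx^2 + (153 + 630·x + 972·x^2 + 648·x^3)·Dx^3 + (66 + 72·x + 72·x^2)·Dx^4 + (17 + 70·x + 108·x^2 + 72·x^3)·Dx^5  (order 5).
h: a_k = 0, 1, 3, -7/2, 2, -69/40, 16/5, -2641/560, 48/7, -143117/13440, …
ICs: h(0) = 0, h′(0) = 1, h′′(0) = 6, h′′′(0) = -21, h′′′′(0) = 48.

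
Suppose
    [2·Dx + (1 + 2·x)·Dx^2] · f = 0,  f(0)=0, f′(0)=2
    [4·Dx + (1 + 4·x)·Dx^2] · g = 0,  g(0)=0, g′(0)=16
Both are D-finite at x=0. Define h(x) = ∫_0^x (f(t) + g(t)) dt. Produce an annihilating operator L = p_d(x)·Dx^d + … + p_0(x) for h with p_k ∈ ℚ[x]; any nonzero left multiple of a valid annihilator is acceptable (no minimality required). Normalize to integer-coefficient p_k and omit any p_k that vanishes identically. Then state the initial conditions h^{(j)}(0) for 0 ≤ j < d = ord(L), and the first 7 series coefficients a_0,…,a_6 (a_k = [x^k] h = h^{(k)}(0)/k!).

L = 16·Dx^2 + (12 + 32·x)·Dx^3 + (1 + 6·x + 8·x^2)·Dx^4  (order 4).
h: a_k = 0, 0, 9, -34/3, 22, -52, 688/5, …
ICs: h(0) = 0, h′(0) = 0, h′′(0) = 18, h′′′(0) = -68.

f: a_k = 0, 2, -2, 8/3, -4, 32/5, -32/3, …
g: a_k = 0, 16, -32, 256/3, -256, 4096/5, -8192/3, …
f+g: L₀ = lclm(L_f,L_g), ord ≤ 2+2.
Integrate: L := L₀·Dx.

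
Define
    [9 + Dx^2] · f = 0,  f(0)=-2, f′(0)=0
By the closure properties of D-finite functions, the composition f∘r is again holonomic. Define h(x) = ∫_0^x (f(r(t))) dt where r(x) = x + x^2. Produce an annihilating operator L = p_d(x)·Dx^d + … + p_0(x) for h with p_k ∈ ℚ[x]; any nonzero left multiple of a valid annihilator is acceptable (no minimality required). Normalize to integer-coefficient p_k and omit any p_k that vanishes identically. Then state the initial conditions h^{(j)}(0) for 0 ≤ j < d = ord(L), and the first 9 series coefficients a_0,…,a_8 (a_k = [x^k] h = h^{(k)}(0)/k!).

f: a_k = -2, 0, 9, 0, -27/4, 0, 81/40, 0, -729/2240, …
Substitute x→r, Dx→(1/r')Dx; clear ⇒ L₀.
Integrate: L := L₀·Dx.
L = (9 + 54·x + 108·x^2 + 72·x^3)·Dx - 2·Dx^2 + (1 + 2·x)·Dx^3  (order 3).
h: a_k = 0, -2, 0, 3, 9/2, 9/20, -9/2, -1539/280, -297/160, …
ICs: h(0) = 0, h′(0) = -2, h′′(0) = 0.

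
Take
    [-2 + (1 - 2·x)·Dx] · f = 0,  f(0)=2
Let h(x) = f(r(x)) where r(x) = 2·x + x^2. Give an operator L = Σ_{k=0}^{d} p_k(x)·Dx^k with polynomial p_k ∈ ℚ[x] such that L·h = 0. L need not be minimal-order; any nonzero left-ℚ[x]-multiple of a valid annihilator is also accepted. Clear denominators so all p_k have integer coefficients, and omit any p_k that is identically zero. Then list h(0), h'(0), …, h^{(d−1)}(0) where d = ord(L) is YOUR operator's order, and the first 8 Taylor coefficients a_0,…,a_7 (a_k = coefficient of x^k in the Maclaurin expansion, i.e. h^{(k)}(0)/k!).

f: a_k = 2, 4, 8, 16, 32, 64, 128, 256, …
h₀=f(r): pull back L_f along r ⇒ L₀.
L = (4 + 4·x) + (-1 + 4·x + 2·x^2)·Dx  (order 1).
h: a_k = 2, 8, 36, 160, 712, 3168, 14096, 62720, …
ICs: h(0) = 2.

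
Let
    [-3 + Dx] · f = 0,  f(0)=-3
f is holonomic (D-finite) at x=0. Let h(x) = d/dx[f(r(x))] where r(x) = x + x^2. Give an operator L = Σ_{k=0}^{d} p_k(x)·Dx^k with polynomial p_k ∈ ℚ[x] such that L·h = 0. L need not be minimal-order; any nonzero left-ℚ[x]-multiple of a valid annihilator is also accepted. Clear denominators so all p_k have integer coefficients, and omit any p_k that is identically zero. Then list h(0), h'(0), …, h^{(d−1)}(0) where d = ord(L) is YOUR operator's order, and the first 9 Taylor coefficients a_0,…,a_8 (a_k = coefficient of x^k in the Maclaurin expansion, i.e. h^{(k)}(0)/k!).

L = (5 + 12·x + 12·x^2) + (-1 - 2·x)·Dx  (order 1).
h: a_k = -9, -45, -243/2, -513/2, -3483/8, -25839/40, -13527/16, -564651/560, -4940433/4480, …
ICs: h(0) = -9.

f: a_k = -3, -9, -27/2, -27/2, -81/8, -243/40, -243/80, -729/560, -2187/4480, …
L₀ from L_f via x↦r, Dx↦r'^{-1}Dx.
h₀' ⇒ L via d/dx closure of L₀.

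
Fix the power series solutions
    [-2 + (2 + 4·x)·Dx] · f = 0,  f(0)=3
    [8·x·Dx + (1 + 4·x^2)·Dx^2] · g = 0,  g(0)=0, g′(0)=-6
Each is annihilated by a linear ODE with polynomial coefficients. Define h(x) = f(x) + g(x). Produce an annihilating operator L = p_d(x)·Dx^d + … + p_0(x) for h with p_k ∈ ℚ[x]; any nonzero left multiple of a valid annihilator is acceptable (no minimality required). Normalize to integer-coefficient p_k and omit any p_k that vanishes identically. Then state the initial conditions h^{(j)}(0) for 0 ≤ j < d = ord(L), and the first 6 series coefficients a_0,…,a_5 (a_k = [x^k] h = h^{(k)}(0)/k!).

L = (-8 - 40·x + 96·x^2 + 96·x^3)·Dx + (-11 - 32·x + 40·x^2 + 384·x^3 + 336·x^4)·Dx^2 + (-1 + 6·x + 24·x^2 + 48·x^3 + 112·x^4 + 96·x^5)·Dx^3  (order 3).
h: a_k = 3, -3, -3/2, 19/2, -15/8, -663/40, …
ICs: h(0) = 3, h′(0) = -3, h′′(0) = -3.

f: a_k = 3, 3, -3/2, 3/2, -15/8, 21/8, …
g: a_k = 0, -6, 0, 8, 0, -96/5, …
f+g: L₀ = lclm(L_f,L_g), ord ≤ 1+2.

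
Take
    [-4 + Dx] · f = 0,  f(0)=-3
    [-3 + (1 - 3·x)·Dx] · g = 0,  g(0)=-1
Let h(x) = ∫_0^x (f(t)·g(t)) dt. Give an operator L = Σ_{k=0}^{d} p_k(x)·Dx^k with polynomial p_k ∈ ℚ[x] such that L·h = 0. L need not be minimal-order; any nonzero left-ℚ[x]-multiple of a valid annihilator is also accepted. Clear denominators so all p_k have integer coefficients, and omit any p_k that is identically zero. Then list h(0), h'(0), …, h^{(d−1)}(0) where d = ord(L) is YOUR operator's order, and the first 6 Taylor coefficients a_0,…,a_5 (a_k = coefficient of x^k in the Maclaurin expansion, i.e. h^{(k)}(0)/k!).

f: a_k = -3, -12, -24, -32, -32, -128/5, …
g: a_k = -1, -3, -9, -27, -81, -243, …
h₀=f·g: eliminate ⇒ L₀, order ≤ 1·1.
Integrate: L := L₀·Dx.
L = (7 - 12·x)·Dx + (-1 + 3·x)·Dx^2  (order 2).
h: a_k = 0, 3, 21/2, 29, 293/4, 911/5, …
ICs: h(0) = 0, h′(0) = 3.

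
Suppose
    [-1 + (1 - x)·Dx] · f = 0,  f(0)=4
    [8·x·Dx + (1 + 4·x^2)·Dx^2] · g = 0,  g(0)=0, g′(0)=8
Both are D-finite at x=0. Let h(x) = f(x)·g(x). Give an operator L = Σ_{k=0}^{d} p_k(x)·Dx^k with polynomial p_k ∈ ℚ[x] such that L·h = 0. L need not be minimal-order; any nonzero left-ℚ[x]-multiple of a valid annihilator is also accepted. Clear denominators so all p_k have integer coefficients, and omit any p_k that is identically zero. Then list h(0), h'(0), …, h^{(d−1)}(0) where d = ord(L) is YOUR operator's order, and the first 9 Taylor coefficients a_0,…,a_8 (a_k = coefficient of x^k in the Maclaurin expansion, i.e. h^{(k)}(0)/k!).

f: a_k = 4, 4, 4, 4, 4, 4, 4, 4, 4, …
g: a_k = 0, 8, 0, -32/3, 0, 128/5, 0, -512/7, 0, …
L₀ := L_f ⊗_s L_g (sym. prod.), ord ≤ 2.
L = 8·x + (2 - 8·x + 16·x^2)·Dx + (-1 + x - 4·x^2 + 4·x^3)·Dx^2  (order 2).
h: a_k = 0, 32, 32, -32/3, -32/3, 1376/15, 1376/15, -21088/105, -21088/105, …
ICs: h(0) = 0, h′(0) = 32.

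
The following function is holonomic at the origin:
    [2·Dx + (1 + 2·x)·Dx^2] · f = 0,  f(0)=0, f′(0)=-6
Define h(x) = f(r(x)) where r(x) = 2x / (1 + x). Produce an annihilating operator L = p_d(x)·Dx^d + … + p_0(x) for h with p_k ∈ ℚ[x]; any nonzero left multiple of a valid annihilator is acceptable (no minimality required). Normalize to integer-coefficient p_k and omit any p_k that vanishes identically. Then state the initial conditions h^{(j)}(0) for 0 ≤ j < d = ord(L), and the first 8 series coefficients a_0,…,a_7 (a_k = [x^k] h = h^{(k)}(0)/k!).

L = (6 + 10·x)·Dx + (1 + 6·x + 5·x^2)·Dx^2  (order 2).
h: a_k = 0, -12, 36, -124, 468, -9372/5, 7812, -234372/7, …
ICs: h(0) = 0, h′(0) = -12.

f: a_k = 0, -6, 6, -8, 12, -96/5, 32, -384/7, …
Substitute x→r, Dx→(1/r')Dx; clear ⇒ L₀.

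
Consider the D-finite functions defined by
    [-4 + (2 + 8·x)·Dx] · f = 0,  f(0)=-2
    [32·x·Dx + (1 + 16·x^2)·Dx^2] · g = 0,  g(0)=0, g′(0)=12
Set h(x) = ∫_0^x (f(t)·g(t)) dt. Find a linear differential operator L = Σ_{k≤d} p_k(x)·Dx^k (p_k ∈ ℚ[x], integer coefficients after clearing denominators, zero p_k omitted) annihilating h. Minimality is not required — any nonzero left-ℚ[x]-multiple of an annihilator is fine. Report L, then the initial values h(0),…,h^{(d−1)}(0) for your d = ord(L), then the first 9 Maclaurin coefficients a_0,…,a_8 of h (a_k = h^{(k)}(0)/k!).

f: a_k = -2, -4, 4, -8, 20, -56, 168, -528, 1716, …
g: a_k = 0, 12, 0, -64, 0, 3072/5, 0, -49152/7, 0, …
Sym-product of L_f,L_g gives L₀ (≤ ord 2).
h=∫h₀ ⇒ L = L₀·Dx.
L = (12 - 64·x - 64·x^2)·Dx + (-4 + 16·x + 192·x^2 + 256·x^3)·Dx^2 + (1 + 8·x + 32·x^2 + 128·x^3 + 256·x^4)·Dx^3  (order 3).
h: a_k = 0, 0, -12, -16, 44, 32, -3112/15, -13088/35, 75412/35, …
ICs: h(0) = 0, h′(0) = 0, h′′(0) = -24.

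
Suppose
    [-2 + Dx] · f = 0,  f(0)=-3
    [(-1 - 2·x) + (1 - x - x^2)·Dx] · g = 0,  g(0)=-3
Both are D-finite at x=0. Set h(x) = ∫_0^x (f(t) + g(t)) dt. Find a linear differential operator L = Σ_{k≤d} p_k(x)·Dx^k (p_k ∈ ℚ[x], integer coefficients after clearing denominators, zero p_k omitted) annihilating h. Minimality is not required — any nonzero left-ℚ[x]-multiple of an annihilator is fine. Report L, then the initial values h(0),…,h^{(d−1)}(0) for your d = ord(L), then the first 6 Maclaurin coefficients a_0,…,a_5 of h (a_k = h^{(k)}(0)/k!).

L = (4 + 8·x + 24·x^2 + 8·x^3)·Dx + (-14·x - 10·x^2 + 8·x^3 + 4·x^4)·Dx^2 + (-1 + 5·x - x^2 - 6·x^3 - 2·x^4)·Dx^3  (order 3).
h: a_k = 0, -6, -9/2, -4, -13/4, -17/5, …
ICs: h(0) = 0, h′(0) = -6, h′′(0) = -9.

f: a_k = -3, -6, -6, -4, -2, -4/5, …
g: a_k = -3, -3, -6, -9, -15, -24, …
Weyl lclm of L_f,L_g ⇒ L₀ (ord ≤ 2).
Integrate: L := L₀·Dx.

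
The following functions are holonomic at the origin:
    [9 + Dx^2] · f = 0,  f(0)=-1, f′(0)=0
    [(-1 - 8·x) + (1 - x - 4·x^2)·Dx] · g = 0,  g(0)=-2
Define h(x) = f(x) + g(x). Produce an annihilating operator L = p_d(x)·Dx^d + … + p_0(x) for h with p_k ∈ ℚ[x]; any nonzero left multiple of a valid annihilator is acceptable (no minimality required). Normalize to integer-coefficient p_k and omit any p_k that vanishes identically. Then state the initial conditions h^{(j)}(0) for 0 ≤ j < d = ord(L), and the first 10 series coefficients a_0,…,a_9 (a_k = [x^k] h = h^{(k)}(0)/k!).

L = (-567 - 4806·x - 3321·x^2 - 9936·x^3 - 6480·x^4 - 10368·x^5) + (171 - 117·x - 441·x^2 + 135·x^3 - 540·x^4 - 3888·x^5 - 5184·x^6)·Dx + (-63 - 534·x - 369·x^2 - 1104·x^3 - 720·x^4 - 1152·x^5)·Dx^2 + (19 - 13·x - 49·x^2 + 15·x^3 - 60·x^4 - 432·x^5 - 576·x^6)·Dx^3  (order 3).
h: a_k = -3, -2, -11/2, -18, -491/8, -130, -28879/80, -882, -10439129/4480, -5858, …
ICs: h(0) = -3, h′(0) = -2, h′′(0) = -11.

f: a_k = -1, 0, 9/2, 0, -27/8, 0, 81/80, 0, -729/4480, 0, …
g: a_k = -2, -2, -10, -18, -58, -130, -362, -882, -2330, -5858, …
Weyl lclm of L_f,L_g ⇒ L₀ (ord ≤ 3).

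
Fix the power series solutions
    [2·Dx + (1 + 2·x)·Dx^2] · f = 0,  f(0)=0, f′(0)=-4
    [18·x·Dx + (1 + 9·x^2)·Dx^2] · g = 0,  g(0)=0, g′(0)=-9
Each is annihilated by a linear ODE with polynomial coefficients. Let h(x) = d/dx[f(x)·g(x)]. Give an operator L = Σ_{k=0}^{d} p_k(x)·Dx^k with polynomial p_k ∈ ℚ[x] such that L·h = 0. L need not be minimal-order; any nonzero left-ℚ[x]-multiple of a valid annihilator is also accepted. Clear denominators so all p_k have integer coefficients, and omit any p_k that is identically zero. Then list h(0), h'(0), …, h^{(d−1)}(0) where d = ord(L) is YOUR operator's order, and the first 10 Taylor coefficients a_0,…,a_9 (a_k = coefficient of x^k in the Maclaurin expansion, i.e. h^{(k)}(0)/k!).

f: a_k = 0, -4, 4, -16/3, 8, -64/5, 64/3, -256/7, 64, -1024/9, …
g: a_k = 0, -9, 0, 27, 0, -729/5, 0, 6561/7, 0, -6561, …
Product ⇒ symmetric product L₀, ord ≤ 4.
Differentiate: ansatz ord ≤ ord L₀ ⇒ L.
L = (792 + 3024·x + 22680·x^2 + 102384·x^3 + 174960·x^4 + 151632·x^5 + 104976·x^7) + (332 + 4752·x + 28908·x^2 + 127008·x^3 + 351216·x^4 + 542376·x^5 + 408240·x^6 + 157464·x^7 + 367416·x^8)·Dx + (44 + 916·x + 6696·x^2 + 27252·x^3 + 85860·x^4 + 193428·x^5 + 279936·x^6 + 224532·x^7 + 157464·x^8 + 209952·x^9)·Dx^2 + (10 + 76·x + 418·x^2 + 1728·x^3 + 5391·x^4 + 12960·x^5 + 24948·x^6 + 34992·x^7 + 29889·x^8 + 26244·x^9 + 26244·x^10)·Dx^3  (order 3).
h: a_k = 0, 72, -108, -240, 180, 16632/5, -19572/5, -23904, 813564/35, 8101784/35, …
ICs: h(0) = 0, h′(0) = 72, h′′(0) = -216.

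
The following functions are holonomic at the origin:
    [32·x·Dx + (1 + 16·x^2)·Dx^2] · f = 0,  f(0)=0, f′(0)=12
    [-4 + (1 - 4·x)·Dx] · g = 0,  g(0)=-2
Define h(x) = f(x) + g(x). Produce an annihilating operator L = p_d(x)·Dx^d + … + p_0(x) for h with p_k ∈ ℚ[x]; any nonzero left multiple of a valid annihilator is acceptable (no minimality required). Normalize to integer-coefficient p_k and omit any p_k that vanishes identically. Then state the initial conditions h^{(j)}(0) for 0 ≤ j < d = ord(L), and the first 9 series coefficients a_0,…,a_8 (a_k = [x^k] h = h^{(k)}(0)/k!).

f: a_k = 0, 12, 0, -64, 0, 3072/5, 0, -49152/7, 0, …
g: a_k = -2, -8, -32, -128, -512, -2048, -8192, -32768, -131072, …
Weyl lclm of L_f,L_g ⇒ L₀ (ord ≤ 3).
L = (32 - 512·x - 1536·x^2)·Dx + (-16 + 32·x - 256·x^2 - 1536·x^3)·Dx^2 + (1 - 256·x^4)·Dx^3  (order 3).
h: a_k = -2, 4, -32, -192, -512, -7168/5, -8192, -278528/7, -131072, …
ICs: h(0) = -2, h′(0) = 4, h′′(0) = -64.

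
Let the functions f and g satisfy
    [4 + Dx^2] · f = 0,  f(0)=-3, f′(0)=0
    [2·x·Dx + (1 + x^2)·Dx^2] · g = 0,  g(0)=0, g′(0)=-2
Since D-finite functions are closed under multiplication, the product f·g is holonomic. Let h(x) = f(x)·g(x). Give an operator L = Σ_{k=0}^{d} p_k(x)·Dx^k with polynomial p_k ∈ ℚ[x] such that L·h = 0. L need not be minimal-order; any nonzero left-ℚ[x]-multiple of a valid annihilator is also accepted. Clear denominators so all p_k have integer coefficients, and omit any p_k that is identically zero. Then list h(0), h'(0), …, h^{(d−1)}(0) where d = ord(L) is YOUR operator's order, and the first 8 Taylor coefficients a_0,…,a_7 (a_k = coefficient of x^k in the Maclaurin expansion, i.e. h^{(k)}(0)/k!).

L = (160 + 464·x^2 + 464·x^4 + 256·x^6 + 64·x^8) + (96·x + 224·x^3 + 192·x^5 + 64·x^7)·Dx + (60 + 188·x^2 + 216·x^4 + 128·x^6 + 32·x^8)·Dx^2 + (24·x + 56·x^3 + 48·x^5 + 16·x^7)·Dx^3 + (5 + 18·x^2 + 25·x^4 + 16·x^6 + 4·x^8)·Dx^4  (order 4).
h: a_k = 0, 6, 0, -14, 0, 46/5, 0, -538/105, …
ICs: h(0) = 0, h′(0) = 6, h′′(0) = 0, h′′′(0) = -84.

f: a_k = -3, 0, 6, 0, -2, 0, 4/15, 0, …
g: a_k = 0, -2, 0, 2/3, 0, -2/5, 0, 2/7, …
L₀ := L_f ⊗_s L_g (sym. prod.), ord ≤ 4.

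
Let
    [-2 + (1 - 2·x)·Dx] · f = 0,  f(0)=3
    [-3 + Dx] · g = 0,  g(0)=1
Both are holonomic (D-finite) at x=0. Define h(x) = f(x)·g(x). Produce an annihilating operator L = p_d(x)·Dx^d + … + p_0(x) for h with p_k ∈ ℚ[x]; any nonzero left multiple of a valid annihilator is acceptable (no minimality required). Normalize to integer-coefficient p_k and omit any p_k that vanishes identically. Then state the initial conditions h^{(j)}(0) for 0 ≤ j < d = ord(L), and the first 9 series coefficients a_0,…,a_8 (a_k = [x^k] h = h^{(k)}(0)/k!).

f: a_k = 3, 6, 12, 24, 48, 96, 192, 384, 768, …
g: a_k = 1, 3, 9/2, 9/2, 27/8, 81/40, 81/80, 243/560, 729/4480, …
Sym-product of L_f,L_g gives L₀ (≤ ord 1).
L = (5 - 6·x) + (-1 + 2·x)·Dx  (order 1).
h: a_k = 3, 15, 87/2, 201/2, 1689/8, 17133/40, 13755/16, 963579/560, 15419451/4480, …
ICs: h(0) = 3.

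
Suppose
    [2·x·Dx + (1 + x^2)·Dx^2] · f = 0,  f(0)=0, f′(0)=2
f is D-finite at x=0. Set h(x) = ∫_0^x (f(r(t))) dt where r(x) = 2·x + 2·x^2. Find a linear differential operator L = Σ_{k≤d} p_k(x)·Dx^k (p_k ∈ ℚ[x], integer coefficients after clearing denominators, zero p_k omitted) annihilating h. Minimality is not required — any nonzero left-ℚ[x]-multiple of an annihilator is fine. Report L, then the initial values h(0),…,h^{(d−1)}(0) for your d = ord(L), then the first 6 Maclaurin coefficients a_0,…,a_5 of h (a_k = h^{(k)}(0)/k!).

f: a_k = 0, 2, 0, -2/3, 0, 2/5, …
f∘r: x↦r, Dx↦Dx/r' in L_f ⇒ L₀.
∫: right-multiply L₀ by Dx.
L = (-2 + 8·x + 32·x^2 + 48·x^3 + 24·x^4)·Dx^2 + (1 + 2·x + 4·x^2 + 16·x^3 + 20·x^4 + 8·x^5)·Dx^3  (order 3).
h: a_k = 0, 0, 2, 4/3, -4/3, -16/5, …
ICs: h(0) = 0, h′(0) = 0, h′′(0) = 4.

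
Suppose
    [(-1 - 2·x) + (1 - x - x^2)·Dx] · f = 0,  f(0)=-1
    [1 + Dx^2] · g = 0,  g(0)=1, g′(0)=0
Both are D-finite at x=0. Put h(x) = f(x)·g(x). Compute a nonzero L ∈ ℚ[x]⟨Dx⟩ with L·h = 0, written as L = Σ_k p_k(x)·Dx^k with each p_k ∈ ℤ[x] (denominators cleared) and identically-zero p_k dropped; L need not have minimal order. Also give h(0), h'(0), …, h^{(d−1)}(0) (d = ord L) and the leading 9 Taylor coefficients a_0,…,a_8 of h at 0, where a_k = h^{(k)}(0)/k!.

L = (1 + x + x^2) + (2 + 4·x)·Dx + (-1 + x + x^2)·Dx^2  (order 2).
h: a_k = -1, -1, -3/2, -5/2, -97/24, -157/24, -7619/720, -12329/720, -124121/4480, …
ICs: h(0) = -1, h′(0) = -1.

f: a_k = -1, -1, -2, -3, -5, -8, -13, -21, -34, …
g: a_k = 1, 0, -1/2, 0, 1/24, 0, -1/720, 0, 1/40320, …
h₀=f·g: eliminate ⇒ L₀, order ≤ 1·2.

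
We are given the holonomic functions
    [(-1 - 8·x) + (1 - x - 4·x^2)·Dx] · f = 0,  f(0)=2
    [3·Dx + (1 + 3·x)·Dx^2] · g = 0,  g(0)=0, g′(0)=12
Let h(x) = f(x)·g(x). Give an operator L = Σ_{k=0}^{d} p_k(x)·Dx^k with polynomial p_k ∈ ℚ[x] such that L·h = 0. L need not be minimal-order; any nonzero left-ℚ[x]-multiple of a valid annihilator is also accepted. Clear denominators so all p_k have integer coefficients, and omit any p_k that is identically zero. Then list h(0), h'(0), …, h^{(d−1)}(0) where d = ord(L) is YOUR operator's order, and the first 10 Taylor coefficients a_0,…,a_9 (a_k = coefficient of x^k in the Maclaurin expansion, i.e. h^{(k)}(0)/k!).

L = (11 + 48·x) + (-1 + 25·x + 60·x^2)·Dx + (-1 - 2·x + 7·x^2 + 12·x^3)·Dx^2  (order 2).
h: a_k = 0, 24, -12, 156, -54, 4794/5, -1146/5, 42738/7, -48033/35, 1419087/35, …
ICs: h(0) = 0, h′(0) = 24.

f: a_k = 2, 2, 10, 18, 58, 130, 362, 882, 2330, 5858, …
g: a_k = 0, 12, -18, 36, -81, 972/5, -486, 8748/7, -6561/2, 8748, …
L₀ := L_f ⊗_s L_g (sym. prod.), ord ≤ 2.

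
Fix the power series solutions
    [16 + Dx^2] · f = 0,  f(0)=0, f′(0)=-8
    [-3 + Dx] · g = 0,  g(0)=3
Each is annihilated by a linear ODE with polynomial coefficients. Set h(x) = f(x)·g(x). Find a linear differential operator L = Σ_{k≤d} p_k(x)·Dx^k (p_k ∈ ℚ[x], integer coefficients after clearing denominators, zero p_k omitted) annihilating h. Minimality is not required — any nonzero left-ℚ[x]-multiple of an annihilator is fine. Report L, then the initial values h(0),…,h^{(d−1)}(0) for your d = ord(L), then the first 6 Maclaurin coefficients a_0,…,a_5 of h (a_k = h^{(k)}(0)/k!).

f: a_k = 0, -8, 0, 64/3, 0, -256/15, …
g: a_k = 3, 9, 27/2, 27/2, 81/8, 243/40, …
h₀=f·g: eliminate ⇒ L₀, order ≤ 2·1.
L = 25 - 6·Dx + Dx^2  (order 2).
h: a_k = 0, -24, -72, -44, 84, 779/5, …
ICs: h(0) = 0, h′(0) = -24.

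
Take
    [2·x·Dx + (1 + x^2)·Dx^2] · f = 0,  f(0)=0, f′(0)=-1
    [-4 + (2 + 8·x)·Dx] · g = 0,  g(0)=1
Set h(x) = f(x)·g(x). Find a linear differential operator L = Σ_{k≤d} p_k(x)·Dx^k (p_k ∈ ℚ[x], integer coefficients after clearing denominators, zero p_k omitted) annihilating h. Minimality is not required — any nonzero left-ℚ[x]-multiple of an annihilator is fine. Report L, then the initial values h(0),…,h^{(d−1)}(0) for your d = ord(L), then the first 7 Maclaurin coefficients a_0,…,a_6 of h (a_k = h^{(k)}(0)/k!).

f: a_k = 0, -1, 0, 1/3, 0, -1/5, 0, …
g: a_k = 1, 2, -2, 4, -10, 28, -84, …
Sym-product of L_f,L_g gives L₀ (≤ ord 2).
L = (12 - 4·x - 4·x^2) + (-4 - 14·x + 12·x^2 + 16·x^3)·Dx + (1 + 8·x + 17·x^2 + 8·x^3 + 16·x^4)·Dx^2  (order 2).
h: a_k = 0, -1, -2, 7/3, -10/3, 137/15, -406/15, …
ICs: h(0) = 0, h′(0) = -1.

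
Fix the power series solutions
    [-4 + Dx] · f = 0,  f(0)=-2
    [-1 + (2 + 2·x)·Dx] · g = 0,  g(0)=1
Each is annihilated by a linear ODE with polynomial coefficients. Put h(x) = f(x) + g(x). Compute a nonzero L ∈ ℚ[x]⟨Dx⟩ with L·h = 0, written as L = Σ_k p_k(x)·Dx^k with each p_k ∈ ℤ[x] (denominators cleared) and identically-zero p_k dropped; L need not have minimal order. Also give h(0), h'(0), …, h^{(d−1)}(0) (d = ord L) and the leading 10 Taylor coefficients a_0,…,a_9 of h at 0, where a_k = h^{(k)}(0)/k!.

L = (36 + 32·x) + (-65 - 128·x - 64·x^2)·Dx + (14 + 30·x + 16·x^2)·Dx^2  (order 2).
h: a_k = -1, -15/2, -129/8, -1021/48, -8207/384, -65431/3840, -525233/46080, -4183909/645120, -33689567/10321920, -266408431/185794560, …
ICs: h(0) = -1, h′(0) = -15/2.

f: a_k = -2, -8, -16, -64/3, -64/3, -256/15, -512/45, -2048/315, -1024/315, -4096/2835, …
g: a_k = 1, 1/2, -1/8, 1/16, -5/128, 7/256, -21/1024, 33/2048, -429/32768, 715/65536, …
L₀ := lclm(L_f,L_g); ord L₀ ≤ 1+1.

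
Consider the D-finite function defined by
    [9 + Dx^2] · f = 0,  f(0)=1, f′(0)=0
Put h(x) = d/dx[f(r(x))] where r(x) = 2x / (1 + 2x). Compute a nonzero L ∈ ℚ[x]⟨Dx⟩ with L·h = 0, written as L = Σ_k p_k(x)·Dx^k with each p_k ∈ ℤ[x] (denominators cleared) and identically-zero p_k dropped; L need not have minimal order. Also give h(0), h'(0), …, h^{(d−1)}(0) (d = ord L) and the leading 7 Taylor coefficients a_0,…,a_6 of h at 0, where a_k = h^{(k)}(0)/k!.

f: a_k = 1, 0, -9/2, 0, 27/8, 0, -81/80, …
h₀=f(r): pull back L_f along r ⇒ L₀.
h₀' ⇒ L via d/dx closure of L₀.
L = (60 + 96·x + 96·x^2) + (12 + 72·x + 144·x^2 + 96·x^3)·Dx + (1 + 8·x + 24·x^2 + 32·x^3 + 16·x^4)·Dx^2  (order 2).
h: a_k = 0, -36, 216, -648, 720, 19656/5, -154224/5, …
ICs: h(0) = 0, h′(0) = -36.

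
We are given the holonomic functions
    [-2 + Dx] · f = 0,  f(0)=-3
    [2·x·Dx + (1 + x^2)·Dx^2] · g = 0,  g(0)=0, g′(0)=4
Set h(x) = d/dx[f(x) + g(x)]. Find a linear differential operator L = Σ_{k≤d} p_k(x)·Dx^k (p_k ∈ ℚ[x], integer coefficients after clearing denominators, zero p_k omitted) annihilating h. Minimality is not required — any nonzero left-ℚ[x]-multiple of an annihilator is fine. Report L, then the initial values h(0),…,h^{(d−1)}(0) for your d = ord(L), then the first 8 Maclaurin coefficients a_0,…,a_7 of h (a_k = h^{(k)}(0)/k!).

f: a_k = -3, -6, -6, -4, -2, -4/5, -4/15, -8/105, …
g: a_k = 0, 4, 0, -4/3, 0, 4/5, 0, -4/7, …
f+g: L₀ = lclm(L_f,L_g), ord ≤ 1+2.
Differentiate: ansatz ord ≤ ord L₀ ⇒ L.
L = (2 - 4·x - 6·x^2 - 4·x^3) + (-3 - x^2 - 2·x^4)·Dx + (1 + x + 2·x^2 + x^3 + x^4)·Dx^2  (order 2).
h: a_k = -2, -12, -16, -8, 0, -8/5, -68/15, -16/105, …
ICs: h(0) = -2, h′(0) = -12.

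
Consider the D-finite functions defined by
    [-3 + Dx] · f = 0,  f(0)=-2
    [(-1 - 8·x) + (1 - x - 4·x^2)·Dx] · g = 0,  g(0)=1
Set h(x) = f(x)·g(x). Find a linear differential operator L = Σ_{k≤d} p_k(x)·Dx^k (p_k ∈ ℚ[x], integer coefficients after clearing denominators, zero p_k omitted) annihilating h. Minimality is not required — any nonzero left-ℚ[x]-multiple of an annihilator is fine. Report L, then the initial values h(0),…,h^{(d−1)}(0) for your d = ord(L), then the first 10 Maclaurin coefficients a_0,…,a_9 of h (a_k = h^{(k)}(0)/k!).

L = (4 + 5·x - 12·x^2) + (-1 + x + 4·x^2)·Dx  (order 1).
h: a_k = -2, -8, -25, -66, -691/4, -2204/5, -45353/40, -81141/28, -16651081/2240, -10654111/560, …
ICs: h(0) = -2.

f: a_k = -2, -6, -9, -9, -27/4, -81/20, -81/40, -243/280, -729/2240, -243/2240, …
g: a_k = 1, 1, 5, 9, 29, 65, 181, 441, 1165, 2929, …
Sym-product of L_f,L_g gives L₀ (≤ ord 1).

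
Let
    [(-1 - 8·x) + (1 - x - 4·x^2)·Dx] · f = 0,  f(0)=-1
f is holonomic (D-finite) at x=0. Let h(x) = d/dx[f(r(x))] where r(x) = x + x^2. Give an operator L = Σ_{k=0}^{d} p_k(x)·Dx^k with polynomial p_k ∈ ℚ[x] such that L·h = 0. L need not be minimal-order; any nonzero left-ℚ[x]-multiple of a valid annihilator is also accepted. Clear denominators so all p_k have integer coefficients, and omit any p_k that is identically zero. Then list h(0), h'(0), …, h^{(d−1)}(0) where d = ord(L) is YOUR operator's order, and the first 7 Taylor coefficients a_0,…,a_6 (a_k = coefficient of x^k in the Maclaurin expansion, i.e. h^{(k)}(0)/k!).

L = (12 + 78·x + 246·x^2 + 656·x^3 + 1128·x^4 + 960·x^5 + 320·x^6) + (-1 - 9·x - 9·x^2 + 66·x^3 + 220·x^4 + 312·x^5 + 224·x^6 + 64·x^7)·Dx  (order 1).
h: a_k = -1, -12, -57, -244, -1040, -4134, -16051, …
ICs: h(0) = -1.

f: a_k = -1, -1, -5, -9, -29, -65, -181, …
f∘r: x↦r, Dx↦Dx/r' in L_f ⇒ L₀.
h=h₀': d/dx-closure on L₀ ⇒ L.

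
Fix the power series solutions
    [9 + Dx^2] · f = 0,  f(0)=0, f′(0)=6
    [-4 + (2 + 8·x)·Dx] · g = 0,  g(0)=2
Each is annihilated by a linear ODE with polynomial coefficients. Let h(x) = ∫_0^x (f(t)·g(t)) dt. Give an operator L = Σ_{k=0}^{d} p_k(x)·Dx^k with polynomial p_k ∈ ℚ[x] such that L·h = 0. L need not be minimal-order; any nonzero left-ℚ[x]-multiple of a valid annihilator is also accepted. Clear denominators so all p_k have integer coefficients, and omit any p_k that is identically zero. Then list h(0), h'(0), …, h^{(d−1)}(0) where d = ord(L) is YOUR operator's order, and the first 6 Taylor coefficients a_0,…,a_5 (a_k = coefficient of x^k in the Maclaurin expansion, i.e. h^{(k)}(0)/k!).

f: a_k = 0, 6, 0, -9, 0, 81/20, …
g: a_k = 2, 4, -4, 8, -20, 56, …
Sym-product of L_f,L_g gives L₀ (≤ ord 2).
h=∫₀ˣh₀: take L = L₀·Dx.
L = (21 + 72·x + 144·x^2)·Dx + (-4 - 16·x)·Dx^2 + (1 + 8·x + 16·x^2)·Dx^3  (order 3).
h: a_k = 0, 0, 6, 8, -21/2, 12/5, …
ICs: h(0) = 0, h′(0) = 0, h′′(0) = 12.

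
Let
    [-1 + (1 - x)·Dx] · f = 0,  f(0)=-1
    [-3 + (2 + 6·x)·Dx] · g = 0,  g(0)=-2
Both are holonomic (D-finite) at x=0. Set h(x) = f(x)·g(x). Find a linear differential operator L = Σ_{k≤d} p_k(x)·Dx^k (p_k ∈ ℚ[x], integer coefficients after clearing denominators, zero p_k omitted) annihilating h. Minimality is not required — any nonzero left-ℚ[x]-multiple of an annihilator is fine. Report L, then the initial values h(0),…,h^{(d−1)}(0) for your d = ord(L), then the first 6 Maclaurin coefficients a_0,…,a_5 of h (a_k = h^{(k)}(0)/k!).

f: a_k = -1, -1, -1, -1, -1, -1, …
g: a_k = -2, -3, 9/4, -27/8, 405/64, -1701/128, …
Product ⇒ symmetric product L₀, ord ≤ 1.
L = (5 + 3·x) + (-2 - 4·x + 6·x^2)·Dx  (order 1).
h: a_k = 2, 5, 11/4, 49/8, -13/64, 1675/128, …
ICs: h(0) = 2.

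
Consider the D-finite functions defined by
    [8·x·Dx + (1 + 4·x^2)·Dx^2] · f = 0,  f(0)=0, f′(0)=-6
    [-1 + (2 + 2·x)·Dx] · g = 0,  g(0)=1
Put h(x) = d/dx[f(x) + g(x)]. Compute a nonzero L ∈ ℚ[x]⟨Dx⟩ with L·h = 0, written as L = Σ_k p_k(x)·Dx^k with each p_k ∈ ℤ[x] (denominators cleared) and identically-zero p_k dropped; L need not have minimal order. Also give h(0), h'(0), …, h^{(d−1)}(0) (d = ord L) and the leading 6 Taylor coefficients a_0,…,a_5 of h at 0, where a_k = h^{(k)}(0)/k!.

L = (-16 - 40·x + 192·x^2 + 96·x^3) + (-35 - 64·x + 328·x^2 + 768·x^3 + 336·x^4)·Dx + (-2 + 30·x + 48·x^2 + 144·x^3 + 224·x^4 + 96·x^5)·Dx^2  (order 2).
h: a_k = -11/2, -1/4, 387/16, -5/32, -24541/256, -63/512, …
ICs: h(0) = -11/2, h′(0) = -1/4.

f: a_k = 0, -6, 0, 8, 0, -96/5, …
g: a_k = 1, 1/2, -1/8, 1/16, -5/128, 7/256, …
L₀ := lclm(L_f,L_g); ord L₀ ≤ 2+1.
Differentiate: ansatz ord ≤ ord L₀ ⇒ L.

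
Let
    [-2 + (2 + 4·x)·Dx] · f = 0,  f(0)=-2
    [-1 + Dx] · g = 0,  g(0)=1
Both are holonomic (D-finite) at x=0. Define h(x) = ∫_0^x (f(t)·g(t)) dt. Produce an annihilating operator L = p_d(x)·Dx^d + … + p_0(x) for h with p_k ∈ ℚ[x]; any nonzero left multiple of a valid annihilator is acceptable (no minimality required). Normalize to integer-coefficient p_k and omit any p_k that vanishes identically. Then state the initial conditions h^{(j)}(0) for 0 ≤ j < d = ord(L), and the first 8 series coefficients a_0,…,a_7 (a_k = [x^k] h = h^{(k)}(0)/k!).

f: a_k = -2, -2, 1, -1, 5/4, -7/4, 21/8, -33/8, …
g: a_k = 1, 1, 1/2, 1/6, 1/24, 1/120, 1/720, 1/5040, …
Product ⇒ symmetric product L₀, ord ≤ 1.
h=∫h₀ ⇒ L = L₀·Dx.
L = (-2 - 2·x)·Dx + (1 + 2·x)·Dx^2  (order 2).
h: a_k = 0, -2, -2, -2/3, -1/3, 1/15, -7/45, 61/315, …
ICs: h(0) = 0, h′(0) = -2.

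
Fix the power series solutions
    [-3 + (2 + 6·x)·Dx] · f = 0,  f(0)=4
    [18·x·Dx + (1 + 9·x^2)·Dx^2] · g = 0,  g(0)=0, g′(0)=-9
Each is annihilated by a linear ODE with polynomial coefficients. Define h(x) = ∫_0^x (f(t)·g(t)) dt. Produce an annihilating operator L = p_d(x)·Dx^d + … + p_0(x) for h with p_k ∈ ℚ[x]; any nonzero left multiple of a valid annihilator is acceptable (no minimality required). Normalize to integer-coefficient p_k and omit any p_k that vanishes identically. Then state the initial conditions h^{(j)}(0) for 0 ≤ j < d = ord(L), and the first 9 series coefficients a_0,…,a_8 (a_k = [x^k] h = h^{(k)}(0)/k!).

f: a_k = 4, 6, -9/2, 27/4, -405/32, 1701/64, -15309/256, 72171/512, -2814669/8192, …
g: a_k = 0, -9, 0, 27, 0, -729/5, 0, 6561/7, 0, …
Product ⇒ symmetric product L₀, ord ≤ 2.
h=∫h₀ ⇒ L = L₀·Dx.
L = (27 - 108·x - 81·x^2)·Dx + (-12 + 36·x + 324·x^2 + 324·x^3)·Dx^2 + (4 + 24·x + 72·x^2 + 216·x^3 + 324·x^4)·Dx^3  (order 3).
h: a_k = 0, 0, -18, -18, 297/8, 81/4, -31509/320, -298161/2240, 41231511/71680, …
ICs: h(0) = 0, h′(0) = 0, h′′(0) = -36.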